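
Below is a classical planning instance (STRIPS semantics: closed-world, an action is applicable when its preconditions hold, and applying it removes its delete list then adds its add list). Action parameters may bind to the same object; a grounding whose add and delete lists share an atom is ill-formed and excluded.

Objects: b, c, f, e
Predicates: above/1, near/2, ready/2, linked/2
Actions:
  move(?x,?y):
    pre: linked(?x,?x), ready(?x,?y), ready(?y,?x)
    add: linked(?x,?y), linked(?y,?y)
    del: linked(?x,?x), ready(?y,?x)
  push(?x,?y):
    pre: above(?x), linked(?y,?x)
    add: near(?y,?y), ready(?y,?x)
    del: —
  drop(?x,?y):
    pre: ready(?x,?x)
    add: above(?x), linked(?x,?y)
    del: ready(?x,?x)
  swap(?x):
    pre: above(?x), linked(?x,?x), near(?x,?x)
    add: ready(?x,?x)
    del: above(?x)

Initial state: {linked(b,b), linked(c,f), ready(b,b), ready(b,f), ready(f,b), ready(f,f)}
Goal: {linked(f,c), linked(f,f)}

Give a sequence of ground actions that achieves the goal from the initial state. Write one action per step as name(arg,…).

move(b,f); drop(f,c)

1. move(b,f)  →  {linked(b,f), linked(c,f), linked(f,f), ready(b,b), ready(b,f), ready(f,f)}
2. drop(f,c)  →  {above(f), linked(b,f), linked(c,f), linked(f,c), linked(f,f), ready(b,b), ready(b,f)}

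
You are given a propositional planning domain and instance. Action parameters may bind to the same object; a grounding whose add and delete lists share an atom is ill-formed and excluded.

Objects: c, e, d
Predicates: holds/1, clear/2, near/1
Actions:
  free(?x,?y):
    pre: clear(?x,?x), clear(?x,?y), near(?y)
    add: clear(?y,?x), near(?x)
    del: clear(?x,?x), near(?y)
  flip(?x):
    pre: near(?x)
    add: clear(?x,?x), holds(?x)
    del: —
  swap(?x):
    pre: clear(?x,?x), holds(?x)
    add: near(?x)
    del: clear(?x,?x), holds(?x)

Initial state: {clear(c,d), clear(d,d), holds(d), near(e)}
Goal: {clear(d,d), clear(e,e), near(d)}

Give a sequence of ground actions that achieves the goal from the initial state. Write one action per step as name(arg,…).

flip(e); swap(d); flip(d)

1. flip(e)  →  {clear(c,d), clear(d,d), clear(e,e), holds(d), holds(e), near(e)}
2. swap(d)  →  {clear(c,d), clear(e,e), holds(e), near(d), near(e)}
3. flip(d)  →  {clear(c,d), clear(d,d), clear(e,e), holds(d), holds(e), near(d), near(e)}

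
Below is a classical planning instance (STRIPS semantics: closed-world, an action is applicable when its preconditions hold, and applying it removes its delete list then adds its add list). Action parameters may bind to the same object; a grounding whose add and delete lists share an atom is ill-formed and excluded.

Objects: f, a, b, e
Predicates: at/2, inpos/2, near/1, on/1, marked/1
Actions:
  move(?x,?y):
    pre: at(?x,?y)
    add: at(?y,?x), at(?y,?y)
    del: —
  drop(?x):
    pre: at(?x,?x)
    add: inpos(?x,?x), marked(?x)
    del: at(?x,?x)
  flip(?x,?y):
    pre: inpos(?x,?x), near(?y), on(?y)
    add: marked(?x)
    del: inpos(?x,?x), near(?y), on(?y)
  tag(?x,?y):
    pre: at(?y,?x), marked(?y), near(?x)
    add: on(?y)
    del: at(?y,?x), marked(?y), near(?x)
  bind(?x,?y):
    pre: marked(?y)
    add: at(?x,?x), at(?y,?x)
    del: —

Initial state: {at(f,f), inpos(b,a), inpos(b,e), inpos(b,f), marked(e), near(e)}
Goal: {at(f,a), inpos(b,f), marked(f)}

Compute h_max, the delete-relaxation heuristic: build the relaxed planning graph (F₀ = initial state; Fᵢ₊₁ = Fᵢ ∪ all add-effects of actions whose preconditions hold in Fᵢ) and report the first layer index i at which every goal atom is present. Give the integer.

F0 = init (6 atoms)
F1 = F0 ∪ {at(a,a), at(b,b), at(e,a), at(e,b), at(e,e), at(e,f), inpos(f,f), marked(f)}  (14 atoms)
F2 = F1 ∪ {at(a,e), at(b,e), at(f,a), at(f,b), at(f,e), inpos(a,a), inpos(b,b), inpos(e,e), marked(a), marked(b), on(e)}  (25 atoms)
goal ⊆ F2  ⇒  h_max = 2

2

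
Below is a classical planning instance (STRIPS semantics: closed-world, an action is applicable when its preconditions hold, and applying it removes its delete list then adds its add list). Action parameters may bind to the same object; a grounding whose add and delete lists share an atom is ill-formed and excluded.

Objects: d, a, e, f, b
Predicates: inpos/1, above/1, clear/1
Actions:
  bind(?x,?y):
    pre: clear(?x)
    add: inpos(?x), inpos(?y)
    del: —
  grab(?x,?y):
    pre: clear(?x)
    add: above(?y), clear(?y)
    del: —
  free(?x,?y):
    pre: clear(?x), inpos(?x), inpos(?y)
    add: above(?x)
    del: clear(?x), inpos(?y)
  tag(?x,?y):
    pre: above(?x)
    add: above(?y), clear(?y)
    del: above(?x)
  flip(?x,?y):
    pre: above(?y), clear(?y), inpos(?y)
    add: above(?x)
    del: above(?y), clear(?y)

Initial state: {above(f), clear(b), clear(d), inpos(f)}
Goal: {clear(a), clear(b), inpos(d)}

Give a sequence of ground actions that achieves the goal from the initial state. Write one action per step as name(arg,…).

1. bind(d,d)  →  {above(f), clear(b), clear(d), inpos(d), inpos(f)}
2. grab(d,a)  →  {above(a), above(f), clear(a), clear(b), clear(d), inpos(d), inpos(f)}

bind(d,d); grab(d,a)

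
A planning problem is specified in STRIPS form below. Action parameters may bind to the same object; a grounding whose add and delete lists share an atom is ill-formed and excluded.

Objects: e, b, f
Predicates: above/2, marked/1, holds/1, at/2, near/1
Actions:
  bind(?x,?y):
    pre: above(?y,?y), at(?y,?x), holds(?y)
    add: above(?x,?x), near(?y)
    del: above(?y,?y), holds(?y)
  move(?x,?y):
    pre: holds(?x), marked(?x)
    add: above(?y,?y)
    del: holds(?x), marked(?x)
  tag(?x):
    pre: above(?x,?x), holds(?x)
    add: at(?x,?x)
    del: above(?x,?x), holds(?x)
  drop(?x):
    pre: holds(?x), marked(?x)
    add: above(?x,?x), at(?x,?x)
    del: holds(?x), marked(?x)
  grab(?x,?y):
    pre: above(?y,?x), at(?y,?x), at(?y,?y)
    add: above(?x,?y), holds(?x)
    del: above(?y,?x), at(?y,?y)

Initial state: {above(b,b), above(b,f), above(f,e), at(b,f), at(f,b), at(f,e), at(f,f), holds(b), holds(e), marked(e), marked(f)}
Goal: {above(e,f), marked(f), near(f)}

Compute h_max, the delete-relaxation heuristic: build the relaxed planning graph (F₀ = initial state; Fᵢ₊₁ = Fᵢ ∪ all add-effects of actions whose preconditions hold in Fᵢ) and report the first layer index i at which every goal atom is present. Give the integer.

3

F0 = init (11 atoms)
F1 = F0 ∪ {above(e,e), above(e,f), above(f,f), at(b,b), at(e,e), near(b)}  (17 atoms)
F2 = F1 ∪ {above(f,b), holds(f)}  (19 atoms)
F3 = F2 ∪ {near(f)}  (20 atoms)
goal ⊆ F3  ⇒  h_max = 3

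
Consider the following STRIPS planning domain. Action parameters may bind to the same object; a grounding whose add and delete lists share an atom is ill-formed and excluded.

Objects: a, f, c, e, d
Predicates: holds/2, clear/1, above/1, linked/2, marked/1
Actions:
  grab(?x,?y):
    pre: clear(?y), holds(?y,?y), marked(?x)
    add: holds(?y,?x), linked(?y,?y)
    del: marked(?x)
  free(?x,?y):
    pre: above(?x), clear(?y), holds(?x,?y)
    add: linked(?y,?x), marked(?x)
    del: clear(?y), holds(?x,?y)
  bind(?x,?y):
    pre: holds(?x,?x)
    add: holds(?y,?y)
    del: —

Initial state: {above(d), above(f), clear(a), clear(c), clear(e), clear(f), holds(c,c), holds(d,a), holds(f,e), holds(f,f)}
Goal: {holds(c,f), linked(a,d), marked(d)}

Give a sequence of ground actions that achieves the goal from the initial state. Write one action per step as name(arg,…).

free(f,f); grab(f,c); free(d,a)

1. free(f,f)  →  {above(d), above(f), clear(a), clear(c), clear(e), holds(c,c), holds(d,a), holds(f,e), linked(f,f), marked(f)}
2. grab(f,c)  →  {above(d), above(f), clear(a), clear(c), clear(e), holds(c,c), holds(c,f), holds(d,a), holds(f,e), linked(c,c), linked(f,f)}
3. free(d,a)  →  {above(d), above(f), clear(c), clear(e), holds(c,c), holds(c,f), holds(f,e), linked(a,d), linked(c,c), linked(f,f), marked(d)}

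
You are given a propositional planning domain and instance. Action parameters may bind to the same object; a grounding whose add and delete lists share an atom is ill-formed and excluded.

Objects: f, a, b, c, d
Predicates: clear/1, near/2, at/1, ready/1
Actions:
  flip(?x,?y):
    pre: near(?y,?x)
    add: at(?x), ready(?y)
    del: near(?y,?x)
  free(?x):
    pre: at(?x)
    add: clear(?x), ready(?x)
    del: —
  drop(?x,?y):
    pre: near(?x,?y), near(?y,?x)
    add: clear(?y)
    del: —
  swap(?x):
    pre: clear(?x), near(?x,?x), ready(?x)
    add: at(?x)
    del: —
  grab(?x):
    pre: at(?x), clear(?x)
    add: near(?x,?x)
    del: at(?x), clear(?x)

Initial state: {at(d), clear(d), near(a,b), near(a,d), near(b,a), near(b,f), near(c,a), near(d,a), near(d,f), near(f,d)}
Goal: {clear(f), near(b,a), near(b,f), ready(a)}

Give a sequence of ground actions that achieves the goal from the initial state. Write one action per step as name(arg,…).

flip(b,a); drop(d,f)

1. flip(b,a)  →  {at(b), at(d), clear(d), near(a,d), near(b,a), near(b,f), near(c,a), near(d,a), near(d,f), near(f,d), ready(a)}
2. drop(d,f)  →  {at(b), at(d), clear(d), clear(f), near(a,d), near(b,a), near(b,f), near(c,a), near(d,a), near(d,f), near(f,d), ready(a)}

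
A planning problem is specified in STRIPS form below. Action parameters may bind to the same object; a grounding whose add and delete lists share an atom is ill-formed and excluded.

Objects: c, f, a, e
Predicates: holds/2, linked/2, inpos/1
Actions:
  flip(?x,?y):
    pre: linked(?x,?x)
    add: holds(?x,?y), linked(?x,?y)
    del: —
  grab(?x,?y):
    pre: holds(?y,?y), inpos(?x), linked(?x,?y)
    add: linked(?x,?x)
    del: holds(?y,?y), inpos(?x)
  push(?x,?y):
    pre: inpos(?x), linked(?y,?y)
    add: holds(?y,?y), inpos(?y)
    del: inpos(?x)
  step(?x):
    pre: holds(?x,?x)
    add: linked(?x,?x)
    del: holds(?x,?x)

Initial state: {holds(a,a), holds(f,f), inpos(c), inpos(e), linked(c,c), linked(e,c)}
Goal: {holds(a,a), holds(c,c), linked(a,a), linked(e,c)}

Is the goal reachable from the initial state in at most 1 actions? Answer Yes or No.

No

1. flip(c,c)  →  {holds(a,a), holds(c,c), holds(f,f), inpos(c), inpos(e), linked(c,c), linked(e,c)}
2. step(a)  →  {holds(c,c), holds(f,f), inpos(c), inpos(e), linked(a,a), linked(c,c), linked(e,c)}
3. flip(a,a)  →  {holds(a,a), holds(c,c), holds(f,f), inpos(c), inpos(e), linked(a,a), linked(c,c), linked(e,c)}
optimal plan length = 3; 3 > 1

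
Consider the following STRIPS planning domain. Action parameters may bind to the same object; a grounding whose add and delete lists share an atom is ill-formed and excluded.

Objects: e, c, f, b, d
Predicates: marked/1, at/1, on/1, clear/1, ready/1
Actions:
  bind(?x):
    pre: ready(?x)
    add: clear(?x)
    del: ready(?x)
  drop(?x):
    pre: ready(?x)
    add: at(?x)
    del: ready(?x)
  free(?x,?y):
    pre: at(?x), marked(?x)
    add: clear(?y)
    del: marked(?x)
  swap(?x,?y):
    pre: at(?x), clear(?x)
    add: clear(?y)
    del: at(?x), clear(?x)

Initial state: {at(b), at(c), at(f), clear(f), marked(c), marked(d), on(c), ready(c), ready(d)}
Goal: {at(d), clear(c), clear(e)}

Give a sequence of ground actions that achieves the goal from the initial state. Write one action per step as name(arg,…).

1. bind(c)  →  {at(b), at(c), at(f), clear(c), clear(f), marked(c), marked(d), on(c), ready(d)}
2. drop(d)  →  {at(b), at(c), at(d), at(f), clear(c), clear(f), marked(c), marked(d), on(c)}
3. free(c,e)  →  {at(b), at(c), at(d), at(f), clear(c), clear(e), clear(f), marked(d), on(c)}

bind(c); drop(d); free(c,e)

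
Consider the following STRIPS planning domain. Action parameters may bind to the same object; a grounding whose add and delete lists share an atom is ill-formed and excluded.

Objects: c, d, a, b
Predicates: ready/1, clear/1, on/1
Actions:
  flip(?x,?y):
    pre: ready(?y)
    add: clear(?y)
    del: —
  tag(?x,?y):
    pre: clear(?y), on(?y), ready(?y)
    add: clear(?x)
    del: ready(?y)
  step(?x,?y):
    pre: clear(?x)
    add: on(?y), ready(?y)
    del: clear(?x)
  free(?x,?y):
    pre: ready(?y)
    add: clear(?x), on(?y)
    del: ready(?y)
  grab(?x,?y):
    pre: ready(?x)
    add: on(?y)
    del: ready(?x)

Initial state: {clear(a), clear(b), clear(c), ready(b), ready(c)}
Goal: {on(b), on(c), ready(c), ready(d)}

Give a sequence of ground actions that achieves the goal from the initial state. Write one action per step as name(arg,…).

step(c,c); step(a,d); step(b,b)

1. step(c,c)  →  {clear(a), clear(b), on(c), ready(b), ready(c)}
2. step(a,d)  →  {clear(b), on(c), on(d), ready(b), ready(c), ready(d)}
3. step(b,b)  →  {on(b), on(c), on(d), ready(b), ready(c), ready(d)}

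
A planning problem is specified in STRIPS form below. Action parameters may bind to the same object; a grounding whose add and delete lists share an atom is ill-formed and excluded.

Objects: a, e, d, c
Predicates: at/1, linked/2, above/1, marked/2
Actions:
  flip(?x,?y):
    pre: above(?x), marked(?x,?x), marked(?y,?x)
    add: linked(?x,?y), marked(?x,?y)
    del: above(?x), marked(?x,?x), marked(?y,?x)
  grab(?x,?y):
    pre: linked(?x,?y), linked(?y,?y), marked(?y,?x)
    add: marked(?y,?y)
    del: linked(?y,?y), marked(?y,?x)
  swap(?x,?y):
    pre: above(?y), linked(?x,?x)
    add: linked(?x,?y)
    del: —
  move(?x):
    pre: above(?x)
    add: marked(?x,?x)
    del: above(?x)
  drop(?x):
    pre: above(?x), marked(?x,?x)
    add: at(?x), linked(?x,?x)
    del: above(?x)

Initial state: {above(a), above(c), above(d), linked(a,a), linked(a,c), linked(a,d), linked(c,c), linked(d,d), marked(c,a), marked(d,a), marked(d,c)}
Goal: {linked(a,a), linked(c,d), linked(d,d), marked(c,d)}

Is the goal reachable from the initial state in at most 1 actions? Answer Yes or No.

1. grab(a,c)  →  {above(a), above(c), above(d), linked(a,a), linked(a,c), linked(a,d), linked(d,d), marked(c,c), marked(d,a), marked(d,c)}
2. flip(c,d)  →  {above(a), above(d), linked(a,a), linked(a,c), linked(a,d), linked(c,d), linked(d,d), marked(c,d), marked(d,a)}
optimal plan length = 2; 2 > 1

No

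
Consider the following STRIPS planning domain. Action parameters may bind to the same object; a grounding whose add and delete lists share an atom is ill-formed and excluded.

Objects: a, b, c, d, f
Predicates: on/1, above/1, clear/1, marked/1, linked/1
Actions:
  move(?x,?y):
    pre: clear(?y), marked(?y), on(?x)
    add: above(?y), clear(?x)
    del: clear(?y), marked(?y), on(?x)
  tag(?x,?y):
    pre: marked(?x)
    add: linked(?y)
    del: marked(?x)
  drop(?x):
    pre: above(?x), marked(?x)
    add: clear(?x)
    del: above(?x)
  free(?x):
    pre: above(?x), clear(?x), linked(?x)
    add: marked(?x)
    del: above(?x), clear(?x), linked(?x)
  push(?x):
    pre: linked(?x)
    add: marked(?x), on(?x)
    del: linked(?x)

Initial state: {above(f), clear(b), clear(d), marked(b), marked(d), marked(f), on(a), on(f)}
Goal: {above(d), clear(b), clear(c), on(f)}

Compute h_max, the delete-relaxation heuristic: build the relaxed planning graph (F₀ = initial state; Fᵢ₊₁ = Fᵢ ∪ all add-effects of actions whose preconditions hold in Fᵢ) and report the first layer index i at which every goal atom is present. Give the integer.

F0 = init (8 atoms)
F1 = F0 ∪ {above(b), above(d), clear(a), clear(f), linked(a), linked(b), linked(c), linked(d), linked(f)}  (17 atoms)
F2 = F1 ∪ {marked(a), marked(c), on(b), on(c), on(d)}  (22 atoms)
F3 = F2 ∪ {above(a), clear(c)}  (24 atoms)
goal ⊆ F3  ⇒  h_max = 3

3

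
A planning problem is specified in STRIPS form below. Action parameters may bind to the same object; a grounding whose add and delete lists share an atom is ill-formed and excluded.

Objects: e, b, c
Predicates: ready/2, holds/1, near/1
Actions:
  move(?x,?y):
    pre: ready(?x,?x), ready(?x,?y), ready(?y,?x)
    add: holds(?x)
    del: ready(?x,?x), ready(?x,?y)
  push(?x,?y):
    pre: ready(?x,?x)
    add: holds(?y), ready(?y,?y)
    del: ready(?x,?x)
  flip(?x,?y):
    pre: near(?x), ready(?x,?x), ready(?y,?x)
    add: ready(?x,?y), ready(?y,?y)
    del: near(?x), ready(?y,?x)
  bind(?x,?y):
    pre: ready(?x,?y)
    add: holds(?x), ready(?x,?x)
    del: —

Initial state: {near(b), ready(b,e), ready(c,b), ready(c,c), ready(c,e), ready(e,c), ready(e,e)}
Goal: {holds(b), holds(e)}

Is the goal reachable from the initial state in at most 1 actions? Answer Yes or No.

1. move(e,e)  →  {holds(e), near(b), ready(b,e), ready(c,b), ready(c,c), ready(c,e), ready(e,c)}
2. push(c,b)  →  {holds(b), holds(e), near(b), ready(b,b), ready(b,e), ready(c,b), ready(c,e), ready(e,c)}
optimal plan length = 2; 2 > 1

No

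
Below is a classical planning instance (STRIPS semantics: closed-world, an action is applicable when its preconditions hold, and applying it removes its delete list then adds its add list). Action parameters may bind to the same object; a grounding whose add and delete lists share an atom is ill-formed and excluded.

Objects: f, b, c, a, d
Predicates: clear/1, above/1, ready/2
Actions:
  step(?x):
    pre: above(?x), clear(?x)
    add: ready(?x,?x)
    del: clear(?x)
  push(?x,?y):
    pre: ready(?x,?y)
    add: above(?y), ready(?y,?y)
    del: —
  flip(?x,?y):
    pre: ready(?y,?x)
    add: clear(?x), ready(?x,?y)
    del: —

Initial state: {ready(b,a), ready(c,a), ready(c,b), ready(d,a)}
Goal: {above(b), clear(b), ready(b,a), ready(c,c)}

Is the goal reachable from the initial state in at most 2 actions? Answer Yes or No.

No

1. push(c,b)  →  {above(b), ready(b,a), ready(b,b), ready(c,a), ready(c,b), ready(d,a)}
2. flip(b,c)  →  {above(b), clear(b), ready(b,a), ready(b,b), ready(b,c), ready(c,a), ready(c,b), ready(d,a)}
3. push(b,c)  →  {above(b), above(c), clear(b), ready(b,a), ready(b,b), ready(b,c), ready(c,a), ready(c,b), ready(c,c), ready(d,a)}
optimal plan length = 3; 3 > 2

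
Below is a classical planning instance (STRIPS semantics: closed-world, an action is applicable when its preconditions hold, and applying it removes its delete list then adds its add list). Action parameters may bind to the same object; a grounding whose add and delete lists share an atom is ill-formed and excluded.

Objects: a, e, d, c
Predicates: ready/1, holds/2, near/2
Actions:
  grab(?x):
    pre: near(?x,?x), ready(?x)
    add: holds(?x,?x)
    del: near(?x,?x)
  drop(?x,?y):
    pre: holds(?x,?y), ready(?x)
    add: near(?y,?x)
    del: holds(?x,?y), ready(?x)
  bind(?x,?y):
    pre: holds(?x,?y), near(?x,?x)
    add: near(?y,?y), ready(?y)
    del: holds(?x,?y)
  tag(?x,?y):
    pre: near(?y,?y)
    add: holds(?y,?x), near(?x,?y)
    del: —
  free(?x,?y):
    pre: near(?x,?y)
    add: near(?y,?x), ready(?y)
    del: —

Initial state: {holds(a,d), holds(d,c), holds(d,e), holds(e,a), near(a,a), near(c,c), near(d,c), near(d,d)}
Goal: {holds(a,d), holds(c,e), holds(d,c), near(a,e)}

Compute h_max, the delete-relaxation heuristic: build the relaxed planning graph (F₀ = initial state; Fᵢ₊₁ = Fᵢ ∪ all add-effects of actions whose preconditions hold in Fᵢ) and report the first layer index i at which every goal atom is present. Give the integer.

F0 = init (8 atoms)
F1 = F0 ∪ {holds(a,a), holds(a,c), holds(a,e), holds(c,a), holds(c,c), holds(c,d), holds(c,e), holds(d,a), holds(d,d), near(a,c), near(a,d), near(c,a), near(c,d), near(d,a), near(e,a), near(e,c), near(e,d), near(e,e), ready(a), ready(c), ready(d), ready(e)}  (30 atoms)
F2 = F1 ∪ {holds(e,c), holds(e,d), holds(e,e), near(a,e), near(c,e), near(d,e)}  (36 atoms)
goal ⊆ F2  ⇒  h_max = 2

2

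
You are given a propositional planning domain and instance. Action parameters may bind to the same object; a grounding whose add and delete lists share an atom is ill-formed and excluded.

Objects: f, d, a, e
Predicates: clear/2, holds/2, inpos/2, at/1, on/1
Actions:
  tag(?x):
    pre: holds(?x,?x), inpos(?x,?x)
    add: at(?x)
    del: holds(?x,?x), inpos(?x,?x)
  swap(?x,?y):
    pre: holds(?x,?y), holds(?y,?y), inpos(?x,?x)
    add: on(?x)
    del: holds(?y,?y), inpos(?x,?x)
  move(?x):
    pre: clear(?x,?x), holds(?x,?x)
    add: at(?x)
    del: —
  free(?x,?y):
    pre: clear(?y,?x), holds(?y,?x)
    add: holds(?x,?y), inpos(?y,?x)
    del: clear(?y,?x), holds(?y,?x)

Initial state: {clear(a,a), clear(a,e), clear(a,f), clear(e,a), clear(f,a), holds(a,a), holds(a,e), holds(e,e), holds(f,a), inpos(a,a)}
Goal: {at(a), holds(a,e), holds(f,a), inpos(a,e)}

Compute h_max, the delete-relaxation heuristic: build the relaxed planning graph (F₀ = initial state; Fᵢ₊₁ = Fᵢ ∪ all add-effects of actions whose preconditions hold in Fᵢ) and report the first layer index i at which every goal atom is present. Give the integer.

F0 = init (10 atoms)
F1 = F0 ∪ {at(a), holds(a,f), holds(e,a), inpos(a,e), inpos(f,a), on(a)}  (16 atoms)
goal ⊆ F1  ⇒  h_max = 1

1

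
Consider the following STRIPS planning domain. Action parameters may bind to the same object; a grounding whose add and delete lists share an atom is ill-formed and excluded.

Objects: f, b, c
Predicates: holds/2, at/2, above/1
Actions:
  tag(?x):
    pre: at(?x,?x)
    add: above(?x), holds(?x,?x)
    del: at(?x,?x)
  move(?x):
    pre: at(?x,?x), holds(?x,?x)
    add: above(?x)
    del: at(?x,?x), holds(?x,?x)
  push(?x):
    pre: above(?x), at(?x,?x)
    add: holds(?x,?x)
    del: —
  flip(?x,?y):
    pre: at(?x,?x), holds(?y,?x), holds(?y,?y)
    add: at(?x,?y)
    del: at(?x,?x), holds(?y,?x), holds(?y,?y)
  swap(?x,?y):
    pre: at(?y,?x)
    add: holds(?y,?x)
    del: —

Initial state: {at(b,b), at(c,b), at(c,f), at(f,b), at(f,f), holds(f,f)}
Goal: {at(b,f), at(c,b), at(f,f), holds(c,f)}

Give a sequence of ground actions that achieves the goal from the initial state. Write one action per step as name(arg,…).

swap(f,c); swap(b,f); flip(b,f)

1. swap(f,c)  →  {at(b,b), at(c,b), at(c,f), at(f,b), at(f,f), holds(c,f), holds(f,f)}
2. swap(b,f)  →  {at(b,b), at(c,b), at(c,f), at(f,b), at(f,f), holds(c,f), holds(f,b), holds(f,f)}
3. flip(b,f)  →  {at(b,f), at(c,b), at(c,f), at(f,b), at(f,f), holds(c,f)}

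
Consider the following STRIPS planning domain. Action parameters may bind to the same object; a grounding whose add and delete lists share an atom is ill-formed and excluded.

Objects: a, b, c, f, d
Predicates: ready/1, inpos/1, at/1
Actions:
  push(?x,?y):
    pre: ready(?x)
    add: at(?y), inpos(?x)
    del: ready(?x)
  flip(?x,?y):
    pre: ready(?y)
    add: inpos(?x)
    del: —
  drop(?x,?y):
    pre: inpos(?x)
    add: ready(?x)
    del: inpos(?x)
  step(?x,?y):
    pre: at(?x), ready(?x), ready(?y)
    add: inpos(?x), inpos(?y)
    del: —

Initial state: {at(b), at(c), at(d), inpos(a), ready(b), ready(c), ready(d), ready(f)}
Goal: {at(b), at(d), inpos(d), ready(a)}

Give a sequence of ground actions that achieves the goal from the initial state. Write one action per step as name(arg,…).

push(d,a); drop(a,a)

1. push(d,a)  →  {at(a), at(b), at(c), at(d), inpos(a), inpos(d), ready(b), ready(c), ready(f)}
2. drop(a,a)  →  {at(a), at(b), at(c), at(d), inpos(d), ready(a), ready(b), ready(c), ready(f)}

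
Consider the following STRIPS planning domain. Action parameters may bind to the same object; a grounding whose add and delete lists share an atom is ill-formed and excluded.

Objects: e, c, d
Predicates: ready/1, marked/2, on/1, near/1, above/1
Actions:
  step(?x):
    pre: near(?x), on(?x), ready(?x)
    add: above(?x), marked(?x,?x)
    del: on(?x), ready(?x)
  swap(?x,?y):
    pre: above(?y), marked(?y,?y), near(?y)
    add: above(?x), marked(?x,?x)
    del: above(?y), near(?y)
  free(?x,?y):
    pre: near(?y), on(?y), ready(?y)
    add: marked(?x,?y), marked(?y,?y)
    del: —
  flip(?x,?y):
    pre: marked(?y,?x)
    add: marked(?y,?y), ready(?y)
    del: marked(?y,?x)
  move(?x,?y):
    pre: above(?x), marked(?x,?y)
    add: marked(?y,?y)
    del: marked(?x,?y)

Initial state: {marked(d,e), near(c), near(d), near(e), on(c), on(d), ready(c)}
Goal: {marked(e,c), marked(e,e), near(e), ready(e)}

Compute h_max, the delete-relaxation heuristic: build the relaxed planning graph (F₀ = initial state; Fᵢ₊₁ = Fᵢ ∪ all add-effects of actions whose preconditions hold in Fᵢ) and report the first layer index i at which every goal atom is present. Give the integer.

2

F0 = init (7 atoms)
F1 = F0 ∪ {above(c), marked(c,c), marked(d,c), marked(d,d), marked(e,c), ready(d)}  (13 atoms)
F2 = F1 ∪ {above(d), above(e), marked(c,d), marked(e,d), marked(e,e), ready(e)}  (19 atoms)
goal ⊆ F2  ⇒  h_max = 2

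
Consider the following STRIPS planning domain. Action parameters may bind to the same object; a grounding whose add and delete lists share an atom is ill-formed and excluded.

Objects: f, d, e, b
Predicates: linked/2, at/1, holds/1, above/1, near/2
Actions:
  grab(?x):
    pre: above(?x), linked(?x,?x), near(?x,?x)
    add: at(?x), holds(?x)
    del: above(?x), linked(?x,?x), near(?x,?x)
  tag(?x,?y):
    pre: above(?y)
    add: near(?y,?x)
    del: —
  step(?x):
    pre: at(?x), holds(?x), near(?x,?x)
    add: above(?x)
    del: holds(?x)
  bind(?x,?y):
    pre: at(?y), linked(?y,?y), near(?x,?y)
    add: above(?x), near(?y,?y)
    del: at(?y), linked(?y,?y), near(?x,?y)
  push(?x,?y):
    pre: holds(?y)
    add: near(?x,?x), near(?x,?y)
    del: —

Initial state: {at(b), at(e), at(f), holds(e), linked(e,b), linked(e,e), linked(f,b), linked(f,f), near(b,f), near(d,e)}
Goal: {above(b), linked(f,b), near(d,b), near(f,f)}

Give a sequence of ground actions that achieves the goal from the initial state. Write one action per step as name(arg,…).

1. bind(d,e)  →  {above(d), at(b), at(f), holds(e), linked(e,b), linked(f,b), linked(f,f), near(b,f), near(e,e)}
2. tag(b,d)  →  {above(d), at(b), at(f), holds(e), linked(e,b), linked(f,b), linked(f,f), near(b,f), near(d,b), near(e,e)}
3. bind(b,f)  →  {above(b), above(d), at(b), holds(e), linked(e,b), linked(f,b), near(d,b), near(e,e), near(f,f)}

bind(d,e); tag(b,d); bind(b,f)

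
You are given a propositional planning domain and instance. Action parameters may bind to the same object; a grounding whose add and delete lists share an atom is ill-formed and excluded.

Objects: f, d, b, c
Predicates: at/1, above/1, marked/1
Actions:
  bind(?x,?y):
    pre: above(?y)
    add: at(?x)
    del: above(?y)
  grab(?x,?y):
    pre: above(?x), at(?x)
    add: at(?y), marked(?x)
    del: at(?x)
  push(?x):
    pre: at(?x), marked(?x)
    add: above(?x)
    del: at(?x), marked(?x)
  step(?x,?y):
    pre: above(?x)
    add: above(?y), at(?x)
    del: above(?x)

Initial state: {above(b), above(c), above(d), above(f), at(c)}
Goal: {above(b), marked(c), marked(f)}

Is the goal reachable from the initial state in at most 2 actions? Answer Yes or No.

Yes

1. grab(c,f)  →  {above(b), above(c), above(d), above(f), at(f), marked(c)}
2. grab(f,d)  →  {above(b), above(c), above(d), above(f), at(d), marked(c), marked(f)}
optimal plan length = 2; 2 ≤ 2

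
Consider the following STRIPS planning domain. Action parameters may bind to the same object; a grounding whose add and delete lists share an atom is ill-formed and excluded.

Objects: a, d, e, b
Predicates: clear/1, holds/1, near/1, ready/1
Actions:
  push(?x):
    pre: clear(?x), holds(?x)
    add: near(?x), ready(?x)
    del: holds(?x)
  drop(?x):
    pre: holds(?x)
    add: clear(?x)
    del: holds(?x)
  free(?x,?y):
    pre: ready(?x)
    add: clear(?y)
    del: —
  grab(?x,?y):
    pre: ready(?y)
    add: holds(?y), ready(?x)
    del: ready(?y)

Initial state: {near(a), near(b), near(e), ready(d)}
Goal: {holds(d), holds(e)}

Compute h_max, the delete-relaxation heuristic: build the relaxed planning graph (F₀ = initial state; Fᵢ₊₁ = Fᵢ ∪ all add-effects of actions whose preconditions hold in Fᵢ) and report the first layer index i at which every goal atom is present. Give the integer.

F0 = init (4 atoms)
F1 = F0 ∪ {clear(a), clear(b), clear(d), clear(e), holds(d), ready(a), ready(b), ready(e)}  (12 atoms)
F2 = F1 ∪ {holds(a), holds(b), holds(e), near(d)}  (16 atoms)
goal ⊆ F2  ⇒  h_max = 2

2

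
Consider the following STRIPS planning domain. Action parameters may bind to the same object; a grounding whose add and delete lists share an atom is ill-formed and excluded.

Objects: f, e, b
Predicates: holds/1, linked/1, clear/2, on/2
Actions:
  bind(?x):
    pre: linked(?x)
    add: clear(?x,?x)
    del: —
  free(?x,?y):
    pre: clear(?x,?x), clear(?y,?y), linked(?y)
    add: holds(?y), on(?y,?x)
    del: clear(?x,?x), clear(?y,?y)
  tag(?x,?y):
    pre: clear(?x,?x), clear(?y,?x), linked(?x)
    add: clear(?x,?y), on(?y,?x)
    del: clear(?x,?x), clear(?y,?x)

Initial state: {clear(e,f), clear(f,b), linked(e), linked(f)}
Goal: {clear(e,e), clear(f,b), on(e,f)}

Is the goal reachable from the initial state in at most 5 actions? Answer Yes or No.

Yes

1. bind(f)  →  {clear(e,f), clear(f,b), clear(f,f), linked(e), linked(f)}
2. bind(e)  →  {clear(e,e), clear(e,f), clear(f,b), clear(f,f), linked(e), linked(f)}
3. tag(f,e)  →  {clear(e,e), clear(f,b), clear(f,e), linked(e), linked(f), on(e,f)}
optimal plan length = 3; 3 ≤ 5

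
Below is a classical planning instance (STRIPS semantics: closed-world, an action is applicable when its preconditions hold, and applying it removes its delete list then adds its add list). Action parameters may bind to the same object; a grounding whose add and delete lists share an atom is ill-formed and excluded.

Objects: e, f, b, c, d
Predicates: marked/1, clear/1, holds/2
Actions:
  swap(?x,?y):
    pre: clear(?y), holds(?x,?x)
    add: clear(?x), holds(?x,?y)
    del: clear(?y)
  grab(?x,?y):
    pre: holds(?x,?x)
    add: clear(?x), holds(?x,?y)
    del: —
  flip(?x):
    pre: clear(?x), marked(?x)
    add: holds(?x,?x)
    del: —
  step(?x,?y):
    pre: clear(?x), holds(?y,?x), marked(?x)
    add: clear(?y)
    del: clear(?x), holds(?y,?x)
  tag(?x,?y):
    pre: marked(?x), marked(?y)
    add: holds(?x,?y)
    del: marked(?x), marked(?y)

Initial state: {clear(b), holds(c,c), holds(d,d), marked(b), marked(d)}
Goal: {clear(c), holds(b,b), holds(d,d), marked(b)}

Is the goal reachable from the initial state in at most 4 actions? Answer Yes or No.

1. grab(c,e)  →  {clear(b), clear(c), holds(c,c), holds(c,e), holds(d,d), marked(b), marked(d)}
2. flip(b)  →  {clear(b), clear(c), holds(b,b), holds(c,c), holds(c,e), holds(d,d), marked(b), marked(d)}
optimal plan length = 2; 2 ≤ 4

Yes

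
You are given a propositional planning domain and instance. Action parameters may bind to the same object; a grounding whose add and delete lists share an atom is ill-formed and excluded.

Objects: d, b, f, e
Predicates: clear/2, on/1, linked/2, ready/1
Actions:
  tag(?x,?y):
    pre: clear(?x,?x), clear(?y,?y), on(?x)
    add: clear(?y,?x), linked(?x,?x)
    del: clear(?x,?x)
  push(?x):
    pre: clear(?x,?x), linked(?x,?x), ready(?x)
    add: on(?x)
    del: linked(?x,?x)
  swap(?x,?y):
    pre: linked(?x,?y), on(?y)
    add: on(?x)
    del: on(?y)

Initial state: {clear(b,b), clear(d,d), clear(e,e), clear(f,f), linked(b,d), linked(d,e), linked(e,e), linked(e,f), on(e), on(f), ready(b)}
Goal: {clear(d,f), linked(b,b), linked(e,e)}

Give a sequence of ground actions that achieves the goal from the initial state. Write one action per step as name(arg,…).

tag(f,d); swap(d,e); swap(b,d); tag(b,d)

1. tag(f,d)  →  {clear(b,b), clear(d,d), clear(d,f), clear(e,e), linked(b,d), linked(d,e), linked(e,e), linked(e,f), linked(f,f), on(e), on(f), ready(b)}
2. swap(d,e)  →  {clear(b,b), clear(d,d), clear(d,f), clear(e,e), linked(b,d), linked(d,e), linked(e,e), linked(e,f), linked(f,f), on(d), on(f), ready(b)}
3. swap(b,d)  →  {clear(b,b), clear(d,d), clear(d,f), clear(e,e), linked(b,d), linked(d,e), linked(e,e), linked(e,f), linked(f,f), on(b), on(f), ready(b)}
4. tag(b,d)  →  {clear(d,b), clear(d,d), clear(d,f), clear(e,e), linked(b,b), linked(b,d), linked(d,e), linked(e,e), linked(e,f), linked(f,f), on(b), on(f), ready(b)}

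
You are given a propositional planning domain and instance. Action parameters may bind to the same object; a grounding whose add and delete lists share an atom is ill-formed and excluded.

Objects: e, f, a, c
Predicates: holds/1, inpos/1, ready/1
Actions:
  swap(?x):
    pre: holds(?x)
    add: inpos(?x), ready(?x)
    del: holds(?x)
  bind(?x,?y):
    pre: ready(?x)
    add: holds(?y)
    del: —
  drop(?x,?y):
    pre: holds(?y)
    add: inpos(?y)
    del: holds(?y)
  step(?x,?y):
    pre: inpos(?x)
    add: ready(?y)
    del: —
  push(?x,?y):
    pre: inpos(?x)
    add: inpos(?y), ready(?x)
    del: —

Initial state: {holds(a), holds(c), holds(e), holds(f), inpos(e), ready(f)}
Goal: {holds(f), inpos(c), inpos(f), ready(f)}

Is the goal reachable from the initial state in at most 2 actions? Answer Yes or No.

Yes

1. swap(c)  →  {holds(a), holds(e), holds(f), inpos(c), inpos(e), ready(c), ready(f)}
2. push(e,f)  →  {holds(a), holds(e), holds(f), inpos(c), inpos(e), inpos(f), ready(c), ready(e), ready(f)}
optimal plan length = 2; 2 ≤ 2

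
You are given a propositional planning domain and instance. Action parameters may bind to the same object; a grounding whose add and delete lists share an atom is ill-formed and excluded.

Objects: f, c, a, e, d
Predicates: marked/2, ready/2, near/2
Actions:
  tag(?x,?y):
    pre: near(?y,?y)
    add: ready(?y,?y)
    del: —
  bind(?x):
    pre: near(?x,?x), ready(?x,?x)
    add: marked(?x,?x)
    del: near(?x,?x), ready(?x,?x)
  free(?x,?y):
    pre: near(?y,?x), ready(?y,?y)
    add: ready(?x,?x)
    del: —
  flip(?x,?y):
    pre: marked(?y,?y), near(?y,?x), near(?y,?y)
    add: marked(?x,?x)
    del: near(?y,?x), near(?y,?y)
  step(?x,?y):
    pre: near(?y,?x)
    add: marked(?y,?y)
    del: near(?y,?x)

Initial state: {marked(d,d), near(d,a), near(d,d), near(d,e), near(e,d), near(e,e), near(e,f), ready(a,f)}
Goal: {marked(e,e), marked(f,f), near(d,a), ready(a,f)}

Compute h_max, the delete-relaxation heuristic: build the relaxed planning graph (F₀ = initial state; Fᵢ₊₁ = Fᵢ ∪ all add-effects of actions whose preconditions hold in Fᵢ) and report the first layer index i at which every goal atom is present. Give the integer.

2

F0 = init (8 atoms)
F1 = F0 ∪ {marked(a,a), marked(e,e), ready(d,d), ready(e,e)}  (12 atoms)
F2 = F1 ∪ {marked(f,f), ready(a,a), ready(f,f)}  (15 atoms)
goal ⊆ F2  ⇒  h_max = 2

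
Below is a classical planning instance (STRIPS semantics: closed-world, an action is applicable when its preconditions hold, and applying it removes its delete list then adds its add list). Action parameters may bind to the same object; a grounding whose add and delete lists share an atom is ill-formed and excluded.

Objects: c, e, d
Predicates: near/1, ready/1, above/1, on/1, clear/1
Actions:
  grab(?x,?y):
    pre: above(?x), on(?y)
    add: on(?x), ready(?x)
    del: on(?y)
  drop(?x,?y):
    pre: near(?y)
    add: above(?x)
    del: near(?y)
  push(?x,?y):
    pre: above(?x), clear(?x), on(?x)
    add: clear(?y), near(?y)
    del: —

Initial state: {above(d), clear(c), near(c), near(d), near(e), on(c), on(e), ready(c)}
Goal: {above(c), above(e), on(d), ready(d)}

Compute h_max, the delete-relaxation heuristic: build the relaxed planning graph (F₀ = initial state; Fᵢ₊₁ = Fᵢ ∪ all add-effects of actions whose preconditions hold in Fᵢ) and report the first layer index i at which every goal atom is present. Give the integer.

1

F0 = init (8 atoms)
F1 = F0 ∪ {above(c), above(e), on(d), ready(d)}  (12 atoms)
goal ⊆ F1  ⇒  h_max = 1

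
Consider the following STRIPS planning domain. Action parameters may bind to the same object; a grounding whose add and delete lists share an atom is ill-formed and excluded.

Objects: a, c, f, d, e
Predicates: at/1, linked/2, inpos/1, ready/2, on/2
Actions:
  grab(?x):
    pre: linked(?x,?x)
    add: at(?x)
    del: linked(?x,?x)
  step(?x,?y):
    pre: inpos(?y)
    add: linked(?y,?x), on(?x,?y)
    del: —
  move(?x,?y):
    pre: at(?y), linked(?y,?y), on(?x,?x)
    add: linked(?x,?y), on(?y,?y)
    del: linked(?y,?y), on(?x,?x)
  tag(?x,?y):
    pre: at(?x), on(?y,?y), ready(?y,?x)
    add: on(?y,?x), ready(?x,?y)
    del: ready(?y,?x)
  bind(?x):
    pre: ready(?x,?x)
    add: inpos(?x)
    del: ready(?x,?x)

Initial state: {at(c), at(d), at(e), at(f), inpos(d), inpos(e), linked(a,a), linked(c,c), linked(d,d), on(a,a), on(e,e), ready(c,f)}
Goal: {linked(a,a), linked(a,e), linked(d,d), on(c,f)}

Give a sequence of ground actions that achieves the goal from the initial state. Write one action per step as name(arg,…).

step(e,e); move(a,e); move(e,c); tag(f,c)

1. step(e,e)  →  {at(c), at(d), at(e), at(f), inpos(d), inpos(e), linked(a,a), linked(c,c), linked(d,d), linked(e,e), on(a,a), on(e,e), ready(c,f)}
2. move(a,e)  →  {at(c), at(d), at(e), at(f), inpos(d), inpos(e), linked(a,a), linked(a,e), linked(c,c), linked(d,d), on(e,e), ready(c,f)}
3. move(e,c)  →  {at(c), at(d), at(e), at(f), inpos(d), inpos(e), linked(a,a), linked(a,e), linked(d,d), linked(e,c), on(c,c), ready(c,f)}
4. tag(f,c)  →  {at(c), at(d), at(e), at(f), inpos(d), inpos(e), linked(a,a), linked(a,e), linked(d,d), linked(e,c), on(c,c), on(c,f), ready(f,c)}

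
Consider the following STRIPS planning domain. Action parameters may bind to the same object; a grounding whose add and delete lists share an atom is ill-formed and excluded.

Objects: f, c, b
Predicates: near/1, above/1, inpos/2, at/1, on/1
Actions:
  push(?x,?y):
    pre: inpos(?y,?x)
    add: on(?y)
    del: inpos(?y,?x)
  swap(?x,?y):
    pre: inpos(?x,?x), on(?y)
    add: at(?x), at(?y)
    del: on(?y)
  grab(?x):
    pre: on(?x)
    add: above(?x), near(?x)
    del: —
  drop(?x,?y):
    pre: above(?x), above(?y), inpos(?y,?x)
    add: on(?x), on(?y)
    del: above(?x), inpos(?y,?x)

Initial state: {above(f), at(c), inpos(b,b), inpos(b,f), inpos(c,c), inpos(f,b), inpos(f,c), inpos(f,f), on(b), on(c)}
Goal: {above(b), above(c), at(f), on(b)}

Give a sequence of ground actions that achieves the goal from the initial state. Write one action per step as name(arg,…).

1. grab(c)  →  {above(c), above(f), at(c), inpos(b,b), inpos(b,f), inpos(c,c), inpos(f,b), inpos(f,c), inpos(f,f), near(c), on(b), on(c)}
2. swap(f,c)  →  {above(c), above(f), at(c), at(f), inpos(b,b), inpos(b,f), inpos(c,c), inpos(f,b), inpos(f,c), inpos(f,f), near(c), on(b)}
3. grab(b)  →  {above(b), above(c), above(f), at(c), at(f), inpos(b,b), inpos(b,f), inpos(c,c), inpos(f,b), inpos(f,c), inpos(f,f), near(b), near(c), on(b)}

grab(c); swap(f,c); grab(b)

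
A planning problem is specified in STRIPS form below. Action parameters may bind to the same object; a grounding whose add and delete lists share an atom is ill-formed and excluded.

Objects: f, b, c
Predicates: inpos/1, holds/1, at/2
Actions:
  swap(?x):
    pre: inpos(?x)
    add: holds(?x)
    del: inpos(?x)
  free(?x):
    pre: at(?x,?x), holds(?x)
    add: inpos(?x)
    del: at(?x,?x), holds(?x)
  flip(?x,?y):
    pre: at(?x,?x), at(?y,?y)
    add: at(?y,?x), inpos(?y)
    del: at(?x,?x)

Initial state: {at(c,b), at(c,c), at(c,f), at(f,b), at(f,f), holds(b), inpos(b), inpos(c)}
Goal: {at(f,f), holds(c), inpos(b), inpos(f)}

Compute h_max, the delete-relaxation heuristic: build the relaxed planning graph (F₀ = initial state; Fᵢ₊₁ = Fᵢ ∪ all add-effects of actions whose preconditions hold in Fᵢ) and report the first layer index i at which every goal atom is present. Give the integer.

1

F0 = init (8 atoms)
F1 = F0 ∪ {at(f,c), holds(c), inpos(f)}  (11 atoms)
goal ⊆ F1  ⇒  h_max = 1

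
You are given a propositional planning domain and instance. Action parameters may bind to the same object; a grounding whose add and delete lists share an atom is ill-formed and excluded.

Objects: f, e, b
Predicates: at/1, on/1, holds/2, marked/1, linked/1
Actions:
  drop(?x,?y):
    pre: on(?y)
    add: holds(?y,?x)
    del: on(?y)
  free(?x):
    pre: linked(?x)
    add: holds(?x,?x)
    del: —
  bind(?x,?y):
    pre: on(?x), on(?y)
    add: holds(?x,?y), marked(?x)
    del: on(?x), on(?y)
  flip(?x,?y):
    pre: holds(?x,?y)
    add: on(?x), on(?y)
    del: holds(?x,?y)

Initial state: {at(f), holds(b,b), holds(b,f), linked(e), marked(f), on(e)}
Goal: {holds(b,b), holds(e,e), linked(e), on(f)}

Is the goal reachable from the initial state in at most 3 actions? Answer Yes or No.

Yes

1. drop(e,e)  →  {at(f), holds(b,b), holds(b,f), holds(e,e), linked(e), marked(f)}
2. flip(b,f)  →  {at(f), holds(b,b), holds(e,e), linked(e), marked(f), on(b), on(f)}
optimal plan length = 2; 2 ≤ 3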